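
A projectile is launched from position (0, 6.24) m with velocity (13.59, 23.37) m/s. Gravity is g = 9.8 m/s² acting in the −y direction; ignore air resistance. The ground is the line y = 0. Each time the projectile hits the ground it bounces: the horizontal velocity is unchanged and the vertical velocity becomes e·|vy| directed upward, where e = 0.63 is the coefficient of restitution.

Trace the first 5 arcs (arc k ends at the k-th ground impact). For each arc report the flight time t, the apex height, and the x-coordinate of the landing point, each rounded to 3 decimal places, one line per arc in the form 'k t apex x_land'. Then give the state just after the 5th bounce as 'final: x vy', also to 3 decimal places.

Arc 1: start y=6.240, vy=23.370 → t=5.023, apex=34.105, x_land=68.261, impact vy=-25.855
  bounce: vy ← 0.63·25.855 = 16.288
Arc 2: start y=0.000, vy=16.288 → t=3.324, apex=13.536, x_land=113.437, impact vy=-16.288
  bounce: vy ← 0.63·16.288 = 10.262
Arc 3: start y=0.000, vy=10.262 → t=2.094, apex=5.373, x_land=141.897, impact vy=-10.262
  bounce: vy ← 0.63·10.262 = 6.465
Arc 4: start y=0.000, vy=6.465 → t=1.319, apex=2.132, x_land=159.827, impact vy=-6.465
  bounce: vy ← 0.63·6.465 = 4.073
Arc 5: start y=0.000, vy=4.073 → t=0.831, apex=0.846, x_land=171.123, impact vy=-4.073
  bounce: vy ← 0.63·4.073 = 2.566

1 5.023 34.105 68.261
2 3.324 13.536 113.437
3 2.094 5.373 141.897
4 1.319 2.132 159.827
5 0.831 0.846 171.123
final: 171.123 2.566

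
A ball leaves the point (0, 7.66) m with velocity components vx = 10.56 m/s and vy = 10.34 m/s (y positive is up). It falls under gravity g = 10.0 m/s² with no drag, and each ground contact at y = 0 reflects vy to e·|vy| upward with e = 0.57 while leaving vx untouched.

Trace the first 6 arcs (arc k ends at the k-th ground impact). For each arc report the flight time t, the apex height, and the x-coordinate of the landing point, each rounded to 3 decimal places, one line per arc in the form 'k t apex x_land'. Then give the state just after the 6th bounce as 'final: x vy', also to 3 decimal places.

1 2.647 13.006 27.950
2 1.839 4.226 47.366
3 1.048 1.373 58.433
4 0.597 0.446 64.741
5 0.340 0.145 68.337
6 0.194 0.047 70.386
final: 70.386 0.553

Arc 1: start y=7.660, vy=10.340 → t=2.647, apex=13.006, x_land=27.950, impact vy=-16.128
  bounce: vy ← 0.57·16.128 = 9.193
Arc 2: start y=0.000, vy=9.193 → t=1.839, apex=4.226, x_land=47.366, impact vy=-9.193
  bounce: vy ← 0.57·9.193 = 5.240
Arc 3: start y=0.000, vy=5.240 → t=1.048, apex=1.373, x_land=58.433, impact vy=-5.240
  bounce: vy ← 0.57·5.240 = 2.987
Arc 4: start y=0.000, vy=2.987 → t=0.597, apex=0.446, x_land=64.741, impact vy=-2.987
  bounce: vy ← 0.57·2.987 = 1.702
Arc 5: start y=0.000, vy=1.702 → t=0.340, apex=0.145, x_land=68.337, impact vy=-1.702
  bounce: vy ← 0.57·1.702 = 0.970
Arc 6: start y=0.000, vy=0.970 → t=0.194, apex=0.047, x_land=70.386, impact vy=-0.970
  bounce: vy ← 0.57·0.970 = 0.553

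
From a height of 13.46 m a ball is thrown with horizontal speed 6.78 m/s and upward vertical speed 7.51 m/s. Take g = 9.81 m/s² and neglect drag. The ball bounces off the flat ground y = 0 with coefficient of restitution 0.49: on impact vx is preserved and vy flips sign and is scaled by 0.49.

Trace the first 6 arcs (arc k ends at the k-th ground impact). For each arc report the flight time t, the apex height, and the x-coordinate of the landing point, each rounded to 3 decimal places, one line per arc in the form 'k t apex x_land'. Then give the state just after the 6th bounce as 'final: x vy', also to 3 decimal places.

1 2.590 16.335 17.563
2 1.788 3.922 29.688
3 0.876 0.942 35.630
4 0.429 0.226 38.541
5 0.210 0.054 39.968
6 0.103 0.013 40.667
final: 40.667 0.248

Arc 1: start y=13.460, vy=7.510 → t=2.590, apex=16.335, x_land=17.563, impact vy=-17.902
  bounce: vy ← 0.49·17.902 = 8.772
Arc 2: start y=0.000, vy=8.772 → t=1.788, apex=3.922, x_land=29.688, impact vy=-8.772
  bounce: vy ← 0.49·8.772 = 4.298
Arc 3: start y=0.000, vy=4.298 → t=0.876, apex=0.942, x_land=35.630, impact vy=-4.298
  bounce: vy ← 0.49·4.298 = 2.106
Arc 4: start y=0.000, vy=2.106 → t=0.429, apex=0.226, x_land=38.541, impact vy=-2.106
  bounce: vy ← 0.49·2.106 = 1.032
Arc 5: start y=0.000, vy=1.032 → t=0.210, apex=0.054, x_land=39.968, impact vy=-1.032
  bounce: vy ← 0.49·1.032 = 0.506
Arc 6: start y=0.000, vy=0.506 → t=0.103, apex=0.013, x_land=40.667, impact vy=-0.506
  bounce: vy ← 0.49·0.506 = 0.248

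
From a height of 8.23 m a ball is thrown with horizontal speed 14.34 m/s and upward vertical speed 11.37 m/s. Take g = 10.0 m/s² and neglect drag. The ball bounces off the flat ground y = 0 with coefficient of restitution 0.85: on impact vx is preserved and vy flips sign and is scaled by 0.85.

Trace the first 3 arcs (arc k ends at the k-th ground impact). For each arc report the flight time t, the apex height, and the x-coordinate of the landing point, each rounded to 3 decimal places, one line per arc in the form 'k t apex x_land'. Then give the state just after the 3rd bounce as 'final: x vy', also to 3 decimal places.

1 2.851 14.694 40.887
2 2.914 10.616 82.678
3 2.477 7.670 118.200
final: 118.200 10.528

Arc 1: start y=8.230, vy=11.370 → t=2.851, apex=14.694, x_land=40.887, impact vy=-17.143
  bounce: vy ← 0.85·17.143 = 14.571
Arc 2: start y=0.000, vy=14.571 → t=2.914, apex=10.616, x_land=82.678, impact vy=-14.571
  bounce: vy ← 0.85·14.571 = 12.386
Arc 3: start y=0.000, vy=12.386 → t=2.477, apex=7.670, x_land=118.200, impact vy=-12.386
  bounce: vy ← 0.85·12.386 = 10.528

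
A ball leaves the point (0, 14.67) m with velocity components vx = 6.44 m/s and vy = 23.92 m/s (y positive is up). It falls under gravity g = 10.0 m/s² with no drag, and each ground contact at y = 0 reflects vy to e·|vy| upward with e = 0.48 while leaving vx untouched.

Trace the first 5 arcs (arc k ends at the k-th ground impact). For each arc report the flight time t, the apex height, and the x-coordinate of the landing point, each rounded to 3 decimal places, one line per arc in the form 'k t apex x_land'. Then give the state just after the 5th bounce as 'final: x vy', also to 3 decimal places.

1 5.334 43.278 34.351
2 2.824 9.971 52.540
3 1.356 2.297 61.271
4 0.651 0.529 65.462
5 0.312 0.122 67.473
final: 67.473 0.750

Arc 1: start y=14.670, vy=23.920 → t=5.334, apex=43.278, x_land=34.351, impact vy=-29.421
  bounce: vy ← 0.48·29.421 = 14.122
Arc 2: start y=0.000, vy=14.122 → t=2.824, apex=9.971, x_land=52.540, impact vy=-14.122
  bounce: vy ← 0.48·14.122 = 6.778
Arc 3: start y=0.000, vy=6.778 → t=1.356, apex=2.297, x_land=61.271, impact vy=-6.778
  bounce: vy ← 0.48·6.778 = 3.254
Arc 4: start y=0.000, vy=3.254 → t=0.651, apex=0.529, x_land=65.462, impact vy=-3.254
  bounce: vy ← 0.48·3.254 = 1.562
Arc 5: start y=0.000, vy=1.562 → t=0.312, apex=0.122, x_land=67.473, impact vy=-1.562
  bounce: vy ← 0.48·1.562 = 0.750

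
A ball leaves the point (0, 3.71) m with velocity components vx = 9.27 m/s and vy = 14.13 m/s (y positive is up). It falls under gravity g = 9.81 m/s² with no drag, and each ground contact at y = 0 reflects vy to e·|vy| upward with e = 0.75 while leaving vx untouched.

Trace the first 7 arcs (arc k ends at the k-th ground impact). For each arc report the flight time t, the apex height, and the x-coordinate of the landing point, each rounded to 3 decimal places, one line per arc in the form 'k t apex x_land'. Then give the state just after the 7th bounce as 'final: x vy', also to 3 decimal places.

Arc 1: start y=3.710, vy=14.130 → t=3.123, apex=13.886, x_land=28.950, impact vy=-16.506
  bounce: vy ← 0.75·16.506 = 12.379
Arc 2: start y=0.000, vy=12.379 → t=2.524, apex=7.811, x_land=52.346, impact vy=-12.379
  bounce: vy ← 0.75·12.379 = 9.285
Arc 3: start y=0.000, vy=9.285 → t=1.893, apex=4.394, x_land=69.893, impact vy=-9.285
  bounce: vy ← 0.75·9.285 = 6.963
Arc 4: start y=0.000, vy=6.963 → t=1.420, apex=2.471, x_land=83.053, impact vy=-6.963
  bounce: vy ← 0.75·6.963 = 5.223
Arc 5: start y=0.000, vy=5.223 → t=1.065, apex=1.390, x_land=92.923, impact vy=-5.223
  bounce: vy ← 0.75·5.223 = 3.917
Arc 6: start y=0.000, vy=3.917 → t=0.799, apex=0.782, x_land=100.326, impact vy=-3.917
  bounce: vy ← 0.75·3.917 = 2.938
Arc 7: start y=0.000, vy=2.938 → t=0.599, apex=0.440, x_land=105.878, impact vy=-2.938
  bounce: vy ← 0.75·2.938 = 2.203

1 3.123 13.886 28.950
2 2.524 7.811 52.346
3 1.893 4.394 69.893
4 1.420 2.471 83.053
5 1.065 1.390 92.923
6 0.799 0.782 100.326
7 0.599 0.440 105.878
final: 105.878 2.203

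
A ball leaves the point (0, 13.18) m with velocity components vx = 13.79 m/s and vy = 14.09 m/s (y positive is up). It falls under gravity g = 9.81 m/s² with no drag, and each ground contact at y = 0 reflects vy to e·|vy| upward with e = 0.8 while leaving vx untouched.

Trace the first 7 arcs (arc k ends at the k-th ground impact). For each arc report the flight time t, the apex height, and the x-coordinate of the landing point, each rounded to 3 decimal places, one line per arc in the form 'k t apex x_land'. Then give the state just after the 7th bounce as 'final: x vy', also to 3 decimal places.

1 3.616 23.299 49.861
2 3.487 14.911 97.948
3 2.790 9.543 136.418
4 2.232 6.108 167.194
5 1.785 3.909 191.815
6 1.428 2.502 211.511
7 1.143 1.601 227.268
final: 227.268 4.484

Arc 1: start y=13.180, vy=14.090 → t=3.616, apex=23.299, x_land=49.861, impact vy=-21.380
  bounce: vy ← 0.8·21.380 = 17.104
Arc 2: start y=0.000, vy=17.104 → t=3.487, apex=14.911, x_land=97.948, impact vy=-17.104
  bounce: vy ← 0.8·17.104 = 13.683
Arc 3: start y=0.000, vy=13.683 → t=2.790, apex=9.543, x_land=136.418, impact vy=-13.683
  bounce: vy ← 0.8·13.683 = 10.947
Arc 4: start y=0.000, vy=10.947 → t=2.232, apex=6.108, x_land=167.194, impact vy=-10.947
  bounce: vy ← 0.8·10.947 = 8.757
Arc 5: start y=0.000, vy=8.757 → t=1.785, apex=3.909, x_land=191.815, impact vy=-8.757
  bounce: vy ← 0.8·8.757 = 7.006
Arc 6: start y=0.000, vy=7.006 → t=1.428, apex=2.502, x_land=211.511, impact vy=-7.006
  bounce: vy ← 0.8·7.006 = 5.605
Arc 7: start y=0.000, vy=5.605 → t=1.143, apex=1.601, x_land=227.268, impact vy=-5.605
  bounce: vy ← 0.8·5.605 = 4.484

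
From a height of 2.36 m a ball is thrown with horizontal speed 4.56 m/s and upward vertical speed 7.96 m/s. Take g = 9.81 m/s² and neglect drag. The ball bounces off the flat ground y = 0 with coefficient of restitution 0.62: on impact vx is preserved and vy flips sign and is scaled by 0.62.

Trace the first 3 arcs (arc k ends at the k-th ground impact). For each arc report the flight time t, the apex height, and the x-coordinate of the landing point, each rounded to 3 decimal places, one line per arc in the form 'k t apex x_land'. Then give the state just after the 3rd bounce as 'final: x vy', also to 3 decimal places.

1 1.879 5.589 8.568
2 1.324 2.149 14.604
3 0.821 0.826 18.346
final: 18.346 2.496

Arc 1: start y=2.360, vy=7.960 → t=1.879, apex=5.589, x_land=8.568, impact vy=-10.472
  bounce: vy ← 0.62·10.472 = 6.493
Arc 2: start y=0.000, vy=6.493 → t=1.324, apex=2.149, x_land=14.604, impact vy=-6.493
  bounce: vy ← 0.62·6.493 = 4.025
Arc 3: start y=0.000, vy=4.025 → t=0.821, apex=0.826, x_land=18.346, impact vy=-4.025
  bounce: vy ← 0.62·4.025 = 2.496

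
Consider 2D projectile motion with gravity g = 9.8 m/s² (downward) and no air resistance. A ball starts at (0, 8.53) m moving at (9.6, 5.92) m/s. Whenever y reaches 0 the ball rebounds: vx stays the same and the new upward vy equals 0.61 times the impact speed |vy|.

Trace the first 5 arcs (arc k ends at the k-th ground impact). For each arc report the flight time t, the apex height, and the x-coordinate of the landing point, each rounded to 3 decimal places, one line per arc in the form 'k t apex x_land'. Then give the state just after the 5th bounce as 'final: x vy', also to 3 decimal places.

Arc 1: start y=8.530, vy=5.920 → t=2.055, apex=10.318, x_land=19.730, impact vy=-14.221
  bounce: vy ← 0.61·14.221 = 8.675
Arc 2: start y=0.000, vy=8.675 → t=1.770, apex=3.839, x_land=36.725, impact vy=-8.675
  bounce: vy ← 0.61·8.675 = 5.292
Arc 3: start y=0.000, vy=5.292 → t=1.080, apex=1.429, x_land=47.093, impact vy=-5.292
  bounce: vy ← 0.61·5.292 = 3.228
Arc 4: start y=0.000, vy=3.228 → t=0.659, apex=0.532, x_land=53.417, impact vy=-3.228
  bounce: vy ← 0.61·3.228 = 1.969
Arc 5: start y=0.000, vy=1.969 → t=0.402, apex=0.198, x_land=57.274, impact vy=-1.969
  bounce: vy ← 0.61·1.969 = 1.201

1 2.055 10.318 19.730
2 1.770 3.839 36.725
3 1.080 1.429 47.093
4 0.659 0.532 53.417
5 0.402 0.198 57.274
final: 57.274 1.201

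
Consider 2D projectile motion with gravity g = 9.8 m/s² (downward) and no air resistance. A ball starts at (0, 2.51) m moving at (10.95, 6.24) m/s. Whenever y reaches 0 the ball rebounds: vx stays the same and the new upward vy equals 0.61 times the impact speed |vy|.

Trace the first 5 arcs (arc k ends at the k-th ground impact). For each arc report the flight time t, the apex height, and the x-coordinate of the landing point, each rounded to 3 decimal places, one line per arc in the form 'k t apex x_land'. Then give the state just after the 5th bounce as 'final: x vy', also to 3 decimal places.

1 1.595 4.497 17.462
2 1.169 1.673 30.259
3 0.713 0.623 38.066
4 0.435 0.232 42.827
5 0.265 0.086 45.732
final: 45.732 0.793

Arc 1: start y=2.510, vy=6.240 → t=1.595, apex=4.497, x_land=17.462, impact vy=-9.388
  bounce: vy ← 0.61·9.388 = 5.727
Arc 2: start y=0.000, vy=5.727 → t=1.169, apex=1.673, x_land=30.259, impact vy=-5.727
  bounce: vy ← 0.61·5.727 = 3.493
Arc 3: start y=0.000, vy=3.493 → t=0.713, apex=0.623, x_land=38.066, impact vy=-3.493
  bounce: vy ← 0.61·3.493 = 2.131
Arc 4: start y=0.000, vy=2.131 → t=0.435, apex=0.232, x_land=42.827, impact vy=-2.131
  bounce: vy ← 0.61·2.131 = 1.300
Arc 5: start y=0.000, vy=1.300 → t=0.265, apex=0.086, x_land=45.732, impact vy=-1.300
  bounce: vy ← 0.61·1.300 = 0.793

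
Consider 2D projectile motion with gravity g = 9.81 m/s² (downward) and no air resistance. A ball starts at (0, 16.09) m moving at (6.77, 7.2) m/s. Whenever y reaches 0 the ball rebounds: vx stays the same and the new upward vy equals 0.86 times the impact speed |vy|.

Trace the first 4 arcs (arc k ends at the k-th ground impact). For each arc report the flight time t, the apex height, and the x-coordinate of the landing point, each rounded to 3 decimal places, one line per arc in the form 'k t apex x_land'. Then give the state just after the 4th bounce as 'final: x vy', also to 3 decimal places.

1 2.688 18.732 18.199
2 3.361 13.854 40.955
3 2.891 10.247 60.525
4 2.486 7.578 77.355
final: 77.355 10.487

Arc 1: start y=16.090, vy=7.200 → t=2.688, apex=18.732, x_land=18.199, impact vy=-19.171
  bounce: vy ← 0.86·19.171 = 16.487
Arc 2: start y=0.000, vy=16.487 → t=3.361, apex=13.854, x_land=40.955, impact vy=-16.487
  bounce: vy ← 0.86·16.487 = 14.179
Arc 3: start y=0.000, vy=14.179 → t=2.891, apex=10.247, x_land=60.525, impact vy=-14.179
  bounce: vy ← 0.86·14.179 = 12.194
Arc 4: start y=0.000, vy=12.194 → t=2.486, apex=7.578, x_land=77.355, impact vy=-12.194
  bounce: vy ← 0.86·12.194 = 10.487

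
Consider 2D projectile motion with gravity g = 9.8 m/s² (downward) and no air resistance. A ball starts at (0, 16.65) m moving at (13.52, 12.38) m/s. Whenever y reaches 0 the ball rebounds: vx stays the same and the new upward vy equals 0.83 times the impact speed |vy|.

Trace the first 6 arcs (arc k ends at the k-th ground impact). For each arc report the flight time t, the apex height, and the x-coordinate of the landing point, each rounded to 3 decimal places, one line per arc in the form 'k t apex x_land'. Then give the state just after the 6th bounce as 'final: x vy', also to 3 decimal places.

Arc 1: start y=16.650, vy=12.380 → t=3.498, apex=24.470, x_land=47.292, impact vy=-21.900
  bounce: vy ← 0.83·21.900 = 18.177
Arc 2: start y=0.000, vy=18.177 → t=3.710, apex=16.857, x_land=97.446, impact vy=-18.177
  bounce: vy ← 0.83·18.177 = 15.087
Arc 3: start y=0.000, vy=15.087 → t=3.079, apex=11.613, x_land=139.073, impact vy=-15.087
  bounce: vy ← 0.83·15.087 = 12.522
Arc 4: start y=0.000, vy=12.522 → t=2.556, apex=8.000, x_land=173.624, impact vy=-12.522
  bounce: vy ← 0.83·12.522 = 10.393
Arc 5: start y=0.000, vy=10.393 → t=2.121, apex=5.511, x_land=202.301, impact vy=-10.393
  bounce: vy ← 0.83·10.393 = 8.626
Arc 6: start y=0.000, vy=8.626 → t=1.760, apex=3.797, x_land=226.103, impact vy=-8.626
  bounce: vy ← 0.83·8.626 = 7.160

1 3.498 24.470 47.292
2 3.710 16.857 97.446
3 3.079 11.613 139.073
4 2.556 8.000 173.624
5 2.121 5.511 202.301
6 1.760 3.797 226.103
final: 226.103 7.160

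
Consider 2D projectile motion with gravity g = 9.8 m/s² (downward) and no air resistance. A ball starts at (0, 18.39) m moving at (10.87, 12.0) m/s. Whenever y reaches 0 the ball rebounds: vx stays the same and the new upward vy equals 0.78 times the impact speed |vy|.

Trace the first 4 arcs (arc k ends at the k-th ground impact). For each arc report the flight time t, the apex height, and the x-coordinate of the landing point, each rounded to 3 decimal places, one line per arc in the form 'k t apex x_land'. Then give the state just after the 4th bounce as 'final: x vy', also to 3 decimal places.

Arc 1: start y=18.390, vy=12.000 → t=3.516, apex=25.737, x_land=38.222, impact vy=-22.460
  bounce: vy ← 0.78·22.460 = 17.519
Arc 2: start y=0.000, vy=17.519 → t=3.575, apex=15.658, x_land=77.085, impact vy=-17.519
  bounce: vy ← 0.78·17.519 = 13.665
Arc 3: start y=0.000, vy=13.665 → t=2.789, apex=9.527, x_land=107.398, impact vy=-13.665
  bounce: vy ← 0.78·13.665 = 10.658
Arc 4: start y=0.000, vy=10.658 → t=2.175, apex=5.796, x_land=131.042, impact vy=-10.658
  bounce: vy ← 0.78·10.658 = 8.314

1 3.516 25.737 38.222
2 3.575 15.658 77.085
3 2.789 9.527 107.398
4 2.175 5.796 131.042
final: 131.042 8.314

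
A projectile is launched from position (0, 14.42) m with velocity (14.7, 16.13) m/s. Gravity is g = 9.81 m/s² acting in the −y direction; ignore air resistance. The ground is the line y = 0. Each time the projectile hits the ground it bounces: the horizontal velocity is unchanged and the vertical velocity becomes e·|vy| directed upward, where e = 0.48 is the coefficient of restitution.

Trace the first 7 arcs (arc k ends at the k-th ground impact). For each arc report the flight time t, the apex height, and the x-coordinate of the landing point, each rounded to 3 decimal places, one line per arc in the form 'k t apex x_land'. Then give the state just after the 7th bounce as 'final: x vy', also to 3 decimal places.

Arc 1: start y=14.420, vy=16.130 → t=4.020, apex=27.681, x_land=59.091, impact vy=-23.304
  bounce: vy ← 0.48·23.304 = 11.186
Arc 2: start y=0.000, vy=11.186 → t=2.281, apex=6.378, x_land=92.616, impact vy=-11.186
  bounce: vy ← 0.48·11.186 = 5.369
Arc 3: start y=0.000, vy=5.369 → t=1.095, apex=1.469, x_land=108.707, impact vy=-5.369
  bounce: vy ← 0.48·5.369 = 2.577
Arc 4: start y=0.000, vy=2.577 → t=0.525, apex=0.339, x_land=116.431, impact vy=-2.577
  bounce: vy ← 0.48·2.577 = 1.237
Arc 5: start y=0.000, vy=1.237 → t=0.252, apex=0.078, x_land=120.139, impact vy=-1.237
  bounce: vy ← 0.48·1.237 = 0.594
Arc 6: start y=0.000, vy=0.594 → t=0.121, apex=0.018, x_land=121.918, impact vy=-0.594
  bounce: vy ← 0.48·0.594 = 0.285
Arc 7: start y=0.000, vy=0.285 → t=0.058, apex=0.004, x_land=122.772, impact vy=-0.285
  bounce: vy ← 0.48·0.285 = 0.137

1 4.020 27.681 59.091
2 2.281 6.378 92.616
3 1.095 1.469 108.707
4 0.525 0.339 116.431
5 0.252 0.078 120.139
6 0.121 0.018 121.918
7 0.058 0.004 122.772
final: 122.772 0.137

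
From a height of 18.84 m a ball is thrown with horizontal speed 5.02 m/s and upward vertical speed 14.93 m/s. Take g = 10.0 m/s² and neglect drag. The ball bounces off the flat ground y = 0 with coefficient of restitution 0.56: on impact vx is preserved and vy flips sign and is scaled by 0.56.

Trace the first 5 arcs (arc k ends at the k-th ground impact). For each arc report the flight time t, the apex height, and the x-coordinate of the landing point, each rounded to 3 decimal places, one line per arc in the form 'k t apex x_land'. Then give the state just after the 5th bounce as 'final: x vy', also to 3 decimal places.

Arc 1: start y=18.840, vy=14.930 → t=3.942, apex=29.985, x_land=19.788, impact vy=-24.489
  bounce: vy ← 0.56·24.489 = 13.714
Arc 2: start y=0.000, vy=13.714 → t=2.743, apex=9.403, x_land=33.557, impact vy=-13.714
  bounce: vy ← 0.56·13.714 = 7.680
Arc 3: start y=0.000, vy=7.680 → t=1.536, apex=2.949, x_land=41.267, impact vy=-7.680
  bounce: vy ← 0.56·7.680 = 4.301
Arc 4: start y=0.000, vy=4.301 → t=0.860, apex=0.925, x_land=45.585, impact vy=-4.301
  bounce: vy ← 0.56·4.301 = 2.408
Arc 5: start y=0.000, vy=2.408 → t=0.482, apex=0.290, x_land=48.003, impact vy=-2.408
  bounce: vy ← 0.56·2.408 = 1.349

1 3.942 29.985 19.788
2 2.743 9.403 33.557
3 1.536 2.949 41.267
4 0.860 0.925 45.585
5 0.482 0.290 48.003
final: 48.003 1.349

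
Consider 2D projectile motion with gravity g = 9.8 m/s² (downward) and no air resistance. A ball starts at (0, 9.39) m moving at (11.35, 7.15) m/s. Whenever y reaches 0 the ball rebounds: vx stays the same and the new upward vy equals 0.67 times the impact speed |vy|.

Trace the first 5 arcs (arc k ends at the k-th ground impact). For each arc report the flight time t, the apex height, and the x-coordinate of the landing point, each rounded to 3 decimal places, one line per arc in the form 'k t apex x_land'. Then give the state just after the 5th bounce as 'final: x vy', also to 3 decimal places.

1 2.294 11.998 26.041
2 2.097 5.386 49.841
3 1.405 2.418 65.786
4 0.941 1.085 76.470
5 0.631 0.487 83.627
final: 83.627 2.070

Arc 1: start y=9.390, vy=7.150 → t=2.294, apex=11.998, x_land=26.041, impact vy=-15.335
  bounce: vy ← 0.67·15.335 = 10.275
Arc 2: start y=0.000, vy=10.275 → t=2.097, apex=5.386, x_land=49.841, impact vy=-10.275
  bounce: vy ← 0.67·10.275 = 6.884
Arc 3: start y=0.000, vy=6.884 → t=1.405, apex=2.418, x_land=65.786, impact vy=-6.884
  bounce: vy ← 0.67·6.884 = 4.612
Arc 4: start y=0.000, vy=4.612 → t=0.941, apex=1.085, x_land=76.470, impact vy=-4.612
  bounce: vy ← 0.67·4.612 = 3.090
Arc 5: start y=0.000, vy=3.090 → t=0.631, apex=0.487, x_land=83.627, impact vy=-3.090
  bounce: vy ← 0.67·3.090 = 2.070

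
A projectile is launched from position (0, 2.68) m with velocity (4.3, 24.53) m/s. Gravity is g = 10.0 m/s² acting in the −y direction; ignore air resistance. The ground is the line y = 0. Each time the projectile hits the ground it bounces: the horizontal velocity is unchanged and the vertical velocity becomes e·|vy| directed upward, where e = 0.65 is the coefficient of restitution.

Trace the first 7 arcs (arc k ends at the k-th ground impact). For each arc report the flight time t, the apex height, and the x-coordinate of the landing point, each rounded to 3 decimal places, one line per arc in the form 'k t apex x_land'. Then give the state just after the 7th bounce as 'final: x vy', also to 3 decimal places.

Arc 1: start y=2.680, vy=24.530 → t=5.013, apex=32.766, x_land=21.556, impact vy=-25.599
  bounce: vy ← 0.65·25.599 = 16.640
Arc 2: start y=0.000, vy=16.640 → t=3.328, apex=13.844, x_land=35.866, impact vy=-16.640
  bounce: vy ← 0.65·16.640 = 10.816
Arc 3: start y=0.000, vy=10.816 → t=2.163, apex=5.849, x_land=45.167, impact vy=-10.816
  bounce: vy ← 0.65·10.816 = 7.030
Arc 4: start y=0.000, vy=7.030 → t=1.406, apex=2.471, x_land=51.213, impact vy=-7.030
  bounce: vy ← 0.65·7.030 = 4.570
Arc 5: start y=0.000, vy=4.570 → t=0.914, apex=1.044, x_land=55.143, impact vy=-4.570
  bounce: vy ← 0.65·4.570 = 2.970
Arc 6: start y=0.000, vy=2.970 → t=0.594, apex=0.441, x_land=57.697, impact vy=-2.970
  bounce: vy ← 0.65·2.970 = 1.931
Arc 7: start y=0.000, vy=1.931 → t=0.386, apex=0.186, x_land=59.358, impact vy=-1.931
  bounce: vy ← 0.65·1.931 = 1.255

1 5.013 32.766 21.556
2 3.328 13.844 35.866
3 2.163 5.849 45.167
4 1.406 2.471 51.213
5 0.914 1.044 55.143
6 0.594 0.441 57.697
7 0.386 0.186 59.358
final: 59.358 1.255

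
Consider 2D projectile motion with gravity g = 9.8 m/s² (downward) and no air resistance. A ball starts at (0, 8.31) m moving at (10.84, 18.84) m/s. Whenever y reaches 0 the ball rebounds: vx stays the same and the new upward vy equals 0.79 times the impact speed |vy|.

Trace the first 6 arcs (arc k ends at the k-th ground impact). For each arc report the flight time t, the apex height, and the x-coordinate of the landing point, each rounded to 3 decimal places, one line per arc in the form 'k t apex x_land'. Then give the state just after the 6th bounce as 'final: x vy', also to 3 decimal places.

Arc 1: start y=8.310, vy=18.840 → t=4.244, apex=26.419, x_land=46.010, impact vy=-22.756
  bounce: vy ← 0.79·22.756 = 17.977
Arc 2: start y=0.000, vy=17.977 → t=3.669, apex=16.488, x_land=85.779, impact vy=-17.977
  bounce: vy ← 0.79·17.977 = 14.202
Arc 3: start y=0.000, vy=14.202 → t=2.898, apex=10.290, x_land=117.197, impact vy=-14.202
  bounce: vy ← 0.79·14.202 = 11.219
Arc 4: start y=0.000, vy=11.219 → t=2.290, apex=6.422, x_land=142.018, impact vy=-11.219
  bounce: vy ← 0.79·11.219 = 8.863
Arc 5: start y=0.000, vy=8.863 → t=1.809, apex=4.008, x_land=161.625, impact vy=-8.863
  bounce: vy ← 0.79·8.863 = 7.002
Arc 6: start y=0.000, vy=7.002 → t=1.429, apex=2.501, x_land=177.116, impact vy=-7.002
  bounce: vy ← 0.79·7.002 = 5.532

1 4.244 26.419 46.010
2 3.669 16.488 85.779
3 2.898 10.290 117.197
4 2.290 6.422 142.018
5 1.809 4.008 161.625
6 1.429 2.501 177.116
final: 177.116 5.532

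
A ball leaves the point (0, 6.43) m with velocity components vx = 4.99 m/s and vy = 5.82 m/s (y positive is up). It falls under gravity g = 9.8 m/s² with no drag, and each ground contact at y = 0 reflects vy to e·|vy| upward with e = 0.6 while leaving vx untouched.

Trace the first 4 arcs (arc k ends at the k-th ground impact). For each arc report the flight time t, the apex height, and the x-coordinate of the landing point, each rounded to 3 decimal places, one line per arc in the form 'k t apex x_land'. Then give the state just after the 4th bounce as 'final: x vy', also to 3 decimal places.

Arc 1: start y=6.430, vy=5.820 → t=1.884, apex=8.158, x_land=9.402, impact vy=-12.645
  bounce: vy ← 0.6·12.645 = 7.587
Arc 2: start y=0.000, vy=7.587 → t=1.548, apex=2.937, x_land=17.129, impact vy=-7.587
  bounce: vy ← 0.6·7.587 = 4.552
Arc 3: start y=0.000, vy=4.552 → t=0.929, apex=1.057, x_land=21.764, impact vy=-4.552
  bounce: vy ← 0.6·4.552 = 2.731
Arc 4: start y=0.000, vy=2.731 → t=0.557, apex=0.381, x_land=24.546, impact vy=-2.731
  bounce: vy ← 0.6·2.731 = 1.639

1 1.884 8.158 9.402
2 1.548 2.937 17.129
3 0.929 1.057 21.764
4 0.557 0.381 24.546
final: 24.546 1.639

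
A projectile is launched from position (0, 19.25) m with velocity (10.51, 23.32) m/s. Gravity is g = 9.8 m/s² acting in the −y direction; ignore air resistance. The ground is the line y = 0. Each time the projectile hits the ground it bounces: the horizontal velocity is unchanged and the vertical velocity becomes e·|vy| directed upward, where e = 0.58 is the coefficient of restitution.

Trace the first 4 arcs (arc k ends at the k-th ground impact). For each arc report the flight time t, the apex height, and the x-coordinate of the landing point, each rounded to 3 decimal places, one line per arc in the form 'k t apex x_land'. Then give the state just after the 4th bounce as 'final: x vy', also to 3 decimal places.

Arc 1: start y=19.250, vy=23.320 → t=5.477, apex=46.996, x_land=57.558, impact vy=-30.350
  bounce: vy ← 0.58·30.350 = 17.603
Arc 2: start y=0.000, vy=17.603 → t=3.592, apex=15.809, x_land=95.315, impact vy=-17.603
  bounce: vy ← 0.58·17.603 = 10.210
Arc 3: start y=0.000, vy=10.210 → t=2.084, apex=5.318, x_land=117.214, impact vy=-10.210
  bounce: vy ← 0.58·10.210 = 5.922
Arc 4: start y=0.000, vy=5.922 → t=1.208, apex=1.789, x_land=129.915, impact vy=-5.922
  bounce: vy ← 0.58·5.922 = 3.435

1 5.477 46.996 57.558
2 3.592 15.809 95.315
3 2.084 5.318 117.214
4 1.208 1.789 129.915
final: 129.915 3.435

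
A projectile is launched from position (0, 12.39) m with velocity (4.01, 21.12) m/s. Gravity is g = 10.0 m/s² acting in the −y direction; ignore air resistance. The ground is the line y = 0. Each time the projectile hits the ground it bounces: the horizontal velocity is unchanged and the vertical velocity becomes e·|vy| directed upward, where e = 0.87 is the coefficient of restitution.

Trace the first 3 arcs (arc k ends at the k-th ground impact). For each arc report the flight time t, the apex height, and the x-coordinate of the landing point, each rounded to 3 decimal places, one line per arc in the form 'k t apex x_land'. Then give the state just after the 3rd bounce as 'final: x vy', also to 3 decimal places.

1 4.746 34.693 19.032
2 4.583 26.259 37.411
3 3.988 19.875 53.401
final: 53.401 17.346

Arc 1: start y=12.390, vy=21.120 → t=4.746, apex=34.693, x_land=19.032, impact vy=-26.341
  bounce: vy ← 0.87·26.341 = 22.917
Arc 2: start y=0.000, vy=22.917 → t=4.583, apex=26.259, x_land=37.411, impact vy=-22.917
  bounce: vy ← 0.87·22.917 = 19.938
Arc 3: start y=0.000, vy=19.938 → t=3.988, apex=19.875, x_land=53.401, impact vy=-19.938
  bounce: vy ← 0.87·19.938 = 17.346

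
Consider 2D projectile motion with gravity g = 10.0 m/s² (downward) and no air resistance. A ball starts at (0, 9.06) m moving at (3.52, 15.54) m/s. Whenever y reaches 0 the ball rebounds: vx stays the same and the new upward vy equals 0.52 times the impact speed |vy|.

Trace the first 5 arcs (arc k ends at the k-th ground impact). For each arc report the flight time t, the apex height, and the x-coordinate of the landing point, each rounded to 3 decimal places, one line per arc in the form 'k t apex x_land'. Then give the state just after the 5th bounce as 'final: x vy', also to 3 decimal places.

1 3.610 21.135 12.707
2 2.138 5.715 20.233
3 1.112 1.545 24.147
4 0.578 0.418 26.182
5 0.301 0.113 27.241
final: 27.241 0.782

Arc 1: start y=9.060, vy=15.540 → t=3.610, apex=21.135, x_land=12.707, impact vy=-20.559
  bounce: vy ← 0.52·20.559 = 10.691
Arc 2: start y=0.000, vy=10.691 → t=2.138, apex=5.715, x_land=20.233, impact vy=-10.691
  bounce: vy ← 0.52·10.691 = 5.559
Arc 3: start y=0.000, vy=5.559 → t=1.112, apex=1.545, x_land=24.147, impact vy=-5.559
  bounce: vy ← 0.52·5.559 = 2.891
Arc 4: start y=0.000, vy=2.891 → t=0.578, apex=0.418, x_land=26.182, impact vy=-2.891
  bounce: vy ← 0.52·2.891 = 1.503
Arc 5: start y=0.000, vy=1.503 → t=0.301, apex=0.113, x_land=27.241, impact vy=-1.503
  bounce: vy ← 0.52·1.503 = 0.782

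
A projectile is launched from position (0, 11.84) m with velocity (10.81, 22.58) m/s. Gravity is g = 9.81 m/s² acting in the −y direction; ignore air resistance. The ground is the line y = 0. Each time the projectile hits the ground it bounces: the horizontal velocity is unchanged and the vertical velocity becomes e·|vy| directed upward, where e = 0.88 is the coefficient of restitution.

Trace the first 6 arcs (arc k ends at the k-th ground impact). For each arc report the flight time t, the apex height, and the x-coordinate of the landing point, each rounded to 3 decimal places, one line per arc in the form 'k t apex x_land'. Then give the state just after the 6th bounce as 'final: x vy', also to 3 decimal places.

1 5.079 37.827 54.901
2 4.888 29.293 107.736
3 4.301 22.684 154.230
4 3.785 17.567 195.145
5 3.331 13.604 231.150
6 2.931 10.535 262.835
final: 262.835 12.652

Arc 1: start y=11.840, vy=22.580 → t=5.079, apex=37.827, x_land=54.901, impact vy=-27.243
  bounce: vy ← 0.88·27.243 = 23.973
Arc 2: start y=0.000, vy=23.973 → t=4.888, apex=29.293, x_land=107.736, impact vy=-23.973
  bounce: vy ← 0.88·23.973 = 21.097
Arc 3: start y=0.000, vy=21.097 → t=4.301, apex=22.684, x_land=154.230, impact vy=-21.097
  bounce: vy ← 0.88·21.097 = 18.565
Arc 4: start y=0.000, vy=18.565 → t=3.785, apex=17.567, x_land=195.145, impact vy=-18.565
  bounce: vy ← 0.88·18.565 = 16.337
Arc 5: start y=0.000, vy=16.337 → t=3.331, apex=13.604, x_land=231.150, impact vy=-16.337
  bounce: vy ← 0.88·16.337 = 14.377
Arc 6: start y=0.000, vy=14.377 → t=2.931, apex=10.535, x_land=262.835, impact vy=-14.377
  bounce: vy ← 0.88·14.377 = 12.652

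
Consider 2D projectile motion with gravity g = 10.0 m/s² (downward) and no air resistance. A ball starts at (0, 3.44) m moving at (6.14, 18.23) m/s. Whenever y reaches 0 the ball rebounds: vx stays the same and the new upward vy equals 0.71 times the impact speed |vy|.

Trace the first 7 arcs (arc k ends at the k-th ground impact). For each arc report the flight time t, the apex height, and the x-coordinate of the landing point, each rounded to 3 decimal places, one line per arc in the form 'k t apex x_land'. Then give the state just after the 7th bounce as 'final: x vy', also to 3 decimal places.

1 3.826 20.057 23.491
2 2.844 10.111 40.953
3 2.019 5.097 53.351
4 1.434 2.569 62.154
5 1.018 1.295 68.404
6 0.723 0.653 72.841
7 0.513 0.329 75.992
final: 75.992 1.822

Arc 1: start y=3.440, vy=18.230 → t=3.826, apex=20.057, x_land=23.491, impact vy=-20.028
  bounce: vy ← 0.71·20.028 = 14.220
Arc 2: start y=0.000, vy=14.220 → t=2.844, apex=10.111, x_land=40.953, impact vy=-14.220
  bounce: vy ← 0.71·14.220 = 10.096
Arc 3: start y=0.000, vy=10.096 → t=2.019, apex=5.097, x_land=53.351, impact vy=-10.096
  bounce: vy ← 0.71·10.096 = 7.168
Arc 4: start y=0.000, vy=7.168 → t=1.434, apex=2.569, x_land=62.154, impact vy=-7.168
  bounce: vy ← 0.71·7.168 = 5.090
Arc 5: start y=0.000, vy=5.090 → t=1.018, apex=1.295, x_land=68.404, impact vy=-5.090
  bounce: vy ← 0.71·5.090 = 3.614
Arc 6: start y=0.000, vy=3.614 → t=0.723, apex=0.653, x_land=72.841, impact vy=-3.614
  bounce: vy ← 0.71·3.614 = 2.566
Arc 7: start y=0.000, vy=2.566 → t=0.513, apex=0.329, x_land=75.992, impact vy=-2.566
  bounce: vy ← 0.71·2.566 = 1.822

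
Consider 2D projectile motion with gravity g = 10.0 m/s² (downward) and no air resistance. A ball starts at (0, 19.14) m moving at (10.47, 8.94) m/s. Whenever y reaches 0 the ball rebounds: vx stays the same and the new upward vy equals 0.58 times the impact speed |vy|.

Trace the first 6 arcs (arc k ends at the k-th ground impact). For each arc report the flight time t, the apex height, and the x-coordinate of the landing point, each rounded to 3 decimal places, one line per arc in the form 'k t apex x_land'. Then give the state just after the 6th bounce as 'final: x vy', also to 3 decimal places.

Arc 1: start y=19.140, vy=8.940 → t=3.045, apex=23.136, x_land=31.882, impact vy=-21.511
  bounce: vy ← 0.58·21.511 = 12.476
Arc 2: start y=0.000, vy=12.476 → t=2.495, apex=7.783, x_land=58.008, impact vy=-12.476
  bounce: vy ← 0.58·12.476 = 7.236
Arc 3: start y=0.000, vy=7.236 → t=1.447, apex=2.618, x_land=73.161, impact vy=-7.236
  bounce: vy ← 0.58·7.236 = 4.197
Arc 4: start y=0.000, vy=4.197 → t=0.839, apex=0.881, x_land=81.949, impact vy=-4.197
  bounce: vy ← 0.58·4.197 = 2.434
Arc 5: start y=0.000, vy=2.434 → t=0.487, apex=0.296, x_land=87.047, impact vy=-2.434
  bounce: vy ← 0.58·2.434 = 1.412
Arc 6: start y=0.000, vy=1.412 → t=0.282, apex=0.100, x_land=90.003, impact vy=-1.412
  bounce: vy ← 0.58·1.412 = 0.819

1 3.045 23.136 31.882
2 2.495 7.783 58.008
3 1.447 2.618 73.161
4 0.839 0.881 81.949
5 0.487 0.296 87.047
6 0.282 0.100 90.003
final: 90.003 0.819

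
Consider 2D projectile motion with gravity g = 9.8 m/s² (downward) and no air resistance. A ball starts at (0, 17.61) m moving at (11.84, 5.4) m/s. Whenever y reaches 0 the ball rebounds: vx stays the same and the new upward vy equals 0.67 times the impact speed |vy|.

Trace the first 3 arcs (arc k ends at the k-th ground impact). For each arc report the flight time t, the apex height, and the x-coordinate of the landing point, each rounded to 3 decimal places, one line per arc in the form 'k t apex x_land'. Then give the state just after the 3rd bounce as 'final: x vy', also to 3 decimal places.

Arc 1: start y=17.610, vy=5.400 → t=2.525, apex=19.098, x_land=29.899, impact vy=-19.347
  bounce: vy ← 0.67·19.347 = 12.963
Arc 2: start y=0.000, vy=12.963 → t=2.645, apex=8.573, x_land=61.221, impact vy=-12.963
  bounce: vy ← 0.67·12.963 = 8.685
Arc 3: start y=0.000, vy=8.685 → t=1.772, apex=3.848, x_land=82.206, impact vy=-8.685
  bounce: vy ← 0.67·8.685 = 5.819

1 2.525 19.098 29.899
2 2.645 8.573 61.221
3 1.772 3.848 82.206
final: 82.206 5.819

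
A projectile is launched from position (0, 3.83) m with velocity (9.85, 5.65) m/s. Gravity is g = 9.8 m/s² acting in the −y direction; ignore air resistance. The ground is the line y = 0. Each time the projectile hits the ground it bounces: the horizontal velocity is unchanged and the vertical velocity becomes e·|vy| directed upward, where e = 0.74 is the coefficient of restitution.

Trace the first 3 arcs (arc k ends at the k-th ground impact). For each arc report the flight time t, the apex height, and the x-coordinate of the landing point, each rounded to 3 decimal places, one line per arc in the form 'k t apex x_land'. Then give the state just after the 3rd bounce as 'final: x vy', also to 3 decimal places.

Arc 1: start y=3.830, vy=5.650 → t=1.632, apex=5.459, x_land=16.075, impact vy=-10.344
  bounce: vy ← 0.74·10.344 = 7.654
Arc 2: start y=0.000, vy=7.654 → t=1.562, apex=2.989, x_land=31.462, impact vy=-7.654
  bounce: vy ← 0.74·7.654 = 5.664
Arc 3: start y=0.000, vy=5.664 → t=1.156, apex=1.637, x_land=42.848, impact vy=-5.664
  bounce: vy ← 0.74·5.664 = 4.191

1 1.632 5.459 16.075
2 1.562 2.989 31.462
3 1.156 1.637 42.848
final: 42.848 4.191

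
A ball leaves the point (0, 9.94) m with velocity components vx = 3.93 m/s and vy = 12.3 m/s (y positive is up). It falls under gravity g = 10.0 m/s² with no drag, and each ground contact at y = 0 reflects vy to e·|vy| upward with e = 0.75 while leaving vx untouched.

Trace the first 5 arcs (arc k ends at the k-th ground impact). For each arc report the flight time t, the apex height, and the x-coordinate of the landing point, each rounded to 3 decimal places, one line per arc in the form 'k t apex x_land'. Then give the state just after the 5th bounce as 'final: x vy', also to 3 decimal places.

Arc 1: start y=9.940, vy=12.300 → t=3.101, apex=17.505, x_land=12.187, impact vy=-18.711
  bounce: vy ← 0.75·18.711 = 14.033
Arc 2: start y=0.000, vy=14.033 → t=2.807, apex=9.846, x_land=23.217, impact vy=-14.033
  bounce: vy ← 0.75·14.033 = 10.525
Arc 3: start y=0.000, vy=10.525 → t=2.105, apex=5.539, x_land=31.490, impact vy=-10.525
  bounce: vy ← 0.75·10.525 = 7.894
Arc 4: start y=0.000, vy=7.894 → t=1.579, apex=3.115, x_land=37.694, impact vy=-7.894
  bounce: vy ← 0.75·7.894 = 5.920
Arc 5: start y=0.000, vy=5.920 → t=1.184, apex=1.752, x_land=42.347, impact vy=-5.920
  bounce: vy ← 0.75·5.920 = 4.440

1 3.101 17.505 12.187
2 2.807 9.846 23.217
3 2.105 5.539 31.490
4 1.579 3.115 37.694
5 1.184 1.752 42.347
final: 42.347 4.440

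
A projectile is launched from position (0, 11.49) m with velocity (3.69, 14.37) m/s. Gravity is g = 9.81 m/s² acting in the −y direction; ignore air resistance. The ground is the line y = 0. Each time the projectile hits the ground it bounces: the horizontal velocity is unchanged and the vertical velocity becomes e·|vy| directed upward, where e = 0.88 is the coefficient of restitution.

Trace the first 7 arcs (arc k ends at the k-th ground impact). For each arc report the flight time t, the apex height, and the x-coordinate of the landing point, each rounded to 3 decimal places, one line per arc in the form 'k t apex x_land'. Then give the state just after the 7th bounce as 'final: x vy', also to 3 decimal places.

Arc 1: start y=11.490, vy=14.370 → t=3.583, apex=22.015, x_land=13.223, impact vy=-20.783
  bounce: vy ← 0.88·20.783 = 18.289
Arc 2: start y=0.000, vy=18.289 → t=3.729, apex=17.048, x_land=26.981, impact vy=-18.289
  bounce: vy ← 0.88·18.289 = 16.094
Arc 3: start y=0.000, vy=16.094 → t=3.281, apex=13.202, x_land=39.089, impact vy=-16.094
  bounce: vy ← 0.88·16.094 = 14.163
Arc 4: start y=0.000, vy=14.163 → t=2.887, apex=10.224, x_land=49.744, impact vy=-14.163
  bounce: vy ← 0.88·14.163 = 12.463
Arc 5: start y=0.000, vy=12.463 → t=2.541, apex=7.917, x_land=59.120, impact vy=-12.463
  bounce: vy ← 0.88·12.463 = 10.968
Arc 6: start y=0.000, vy=10.968 → t=2.236, apex=6.131, x_land=67.371, impact vy=-10.968
  bounce: vy ← 0.88·10.968 = 9.652
Arc 7: start y=0.000, vy=9.652 → t=1.968, apex=4.748, x_land=74.632, impact vy=-9.652
  bounce: vy ← 0.88·9.652 = 8.493

1 3.583 22.015 13.223
2 3.729 17.048 26.981
3 3.281 13.202 39.089
4 2.887 10.224 49.744
5 2.541 7.917 59.120
6 2.236 6.131 67.371
7 1.968 4.748 74.632
final: 74.632 8.493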